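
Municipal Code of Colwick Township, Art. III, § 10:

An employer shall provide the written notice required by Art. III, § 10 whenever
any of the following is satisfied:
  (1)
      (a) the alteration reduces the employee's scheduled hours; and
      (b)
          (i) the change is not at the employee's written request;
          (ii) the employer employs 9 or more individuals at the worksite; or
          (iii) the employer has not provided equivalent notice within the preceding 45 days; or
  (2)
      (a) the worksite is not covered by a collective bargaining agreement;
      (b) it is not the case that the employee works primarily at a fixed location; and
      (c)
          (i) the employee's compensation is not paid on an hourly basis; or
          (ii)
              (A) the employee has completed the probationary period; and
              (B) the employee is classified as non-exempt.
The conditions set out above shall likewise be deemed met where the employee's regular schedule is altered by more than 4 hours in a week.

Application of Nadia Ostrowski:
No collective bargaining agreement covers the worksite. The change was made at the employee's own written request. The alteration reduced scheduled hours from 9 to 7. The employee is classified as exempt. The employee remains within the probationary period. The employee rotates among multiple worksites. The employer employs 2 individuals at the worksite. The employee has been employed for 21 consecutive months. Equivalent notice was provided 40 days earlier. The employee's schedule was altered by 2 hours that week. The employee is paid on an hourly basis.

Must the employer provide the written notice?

No — not required.

(a) hours reduced — holds.
(i) not employee-requested — not satisfied.
(ii) ≥ 9 at site — fails.
(iii) no recent notice — not satisfied.
(b): F OR F OR F → false.
So (1) is not satisfied (T AND F).
(a) no CBA — holds.
(b) not (fixed location) — met.
(i) not (hourly-paid) — not met.
(A) past probation — fails.
(B) non-exempt — not met.
So (ii) is not satisfied (F AND F).
(c): F OR F → false.
So (2) is not satisfied (T AND T AND F).
So Overall is not satisfied (F OR F).
Exception (schedule shift > 4h) — not satisfied.
Result: main false OR exception false → false.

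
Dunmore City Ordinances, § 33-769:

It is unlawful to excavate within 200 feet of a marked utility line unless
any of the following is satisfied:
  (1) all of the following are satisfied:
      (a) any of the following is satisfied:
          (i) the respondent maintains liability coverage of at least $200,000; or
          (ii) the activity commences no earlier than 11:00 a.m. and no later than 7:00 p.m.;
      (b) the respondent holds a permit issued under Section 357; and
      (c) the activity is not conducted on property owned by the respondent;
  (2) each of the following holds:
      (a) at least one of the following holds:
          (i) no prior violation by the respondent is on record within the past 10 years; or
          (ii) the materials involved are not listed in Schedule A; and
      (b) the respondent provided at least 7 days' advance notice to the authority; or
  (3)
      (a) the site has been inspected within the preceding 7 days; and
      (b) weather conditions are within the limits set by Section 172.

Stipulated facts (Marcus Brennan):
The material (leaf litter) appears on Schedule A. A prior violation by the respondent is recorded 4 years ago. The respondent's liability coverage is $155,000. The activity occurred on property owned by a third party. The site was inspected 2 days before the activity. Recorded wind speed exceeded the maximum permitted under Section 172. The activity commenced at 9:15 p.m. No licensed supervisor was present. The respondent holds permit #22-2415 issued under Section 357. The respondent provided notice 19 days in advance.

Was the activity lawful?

No — unlawful.

(i) coverage ≥ $200,000 — not satisfied.
(ii) start within hours — not satisfied.
(a): F OR F → false.
(b) holds permit — met.
(c) not (own property) — holds.
So (1) is not satisfied (F AND T AND T).
(i) no prior violation — not met.
(ii) not (Schedule A material) — fails.
So (a) is not satisfied (F OR F).
(b) ≥7 days' notice — met.
(2): F AND T → false.
(a) site inspected — holds.
(b) weather ok — not satisfied.
(3): T AND F → false.
Overall: F OR F OR F → false.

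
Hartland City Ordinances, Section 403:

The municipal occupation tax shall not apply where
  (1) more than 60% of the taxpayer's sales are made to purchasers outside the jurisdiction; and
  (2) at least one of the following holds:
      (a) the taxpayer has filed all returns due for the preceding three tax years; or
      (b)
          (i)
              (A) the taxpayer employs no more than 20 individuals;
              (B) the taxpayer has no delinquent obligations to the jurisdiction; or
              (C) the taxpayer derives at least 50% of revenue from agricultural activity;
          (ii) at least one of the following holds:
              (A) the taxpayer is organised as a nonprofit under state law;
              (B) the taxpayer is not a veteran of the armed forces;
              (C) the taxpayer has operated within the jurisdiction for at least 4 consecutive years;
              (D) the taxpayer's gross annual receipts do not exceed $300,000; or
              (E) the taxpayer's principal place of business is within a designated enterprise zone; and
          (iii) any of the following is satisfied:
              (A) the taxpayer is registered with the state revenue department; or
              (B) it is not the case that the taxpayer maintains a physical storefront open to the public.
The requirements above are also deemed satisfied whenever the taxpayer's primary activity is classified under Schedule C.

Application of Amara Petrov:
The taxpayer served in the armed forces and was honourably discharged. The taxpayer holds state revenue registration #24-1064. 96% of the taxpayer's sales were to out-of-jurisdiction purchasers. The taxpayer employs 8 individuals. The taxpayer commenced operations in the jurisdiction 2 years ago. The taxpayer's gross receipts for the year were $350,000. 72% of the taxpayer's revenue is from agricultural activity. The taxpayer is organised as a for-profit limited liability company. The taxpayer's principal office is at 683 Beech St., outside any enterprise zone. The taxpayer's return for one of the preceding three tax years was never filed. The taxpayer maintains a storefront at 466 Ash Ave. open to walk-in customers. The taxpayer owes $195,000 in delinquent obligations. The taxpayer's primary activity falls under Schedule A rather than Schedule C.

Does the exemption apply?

(1) >60% out-of-jur. sales — satisfied.
(a) returns current — fails.
(A) ≤ 20 employees — met.
(B) no delinquency — not met.
(C) ≥50% agricultural — satisfied.
(i): T OR F OR T → true.
(A) nonprofit — fails.
(B) not (veteran) — not satisfied.
(C) ≥ 4 yrs in jurisdiction — not met.
(D) receipts ≤ $300,000 — not satisfied.
(E) in enterprise zone — fails.
(ii): F OR F OR F OR F OR F → false.
(A) state-registered — met.
(B) not (has storefront) — not met.
(iii) = T OR F = true.
So (b) is not satisfied (T AND F AND T).
So (2) is not satisfied (F OR F).
So Overall is not satisfied (T AND F).
Exception (Schedule C activity) — not satisfied.
Result: main false OR exception false → false.

No — not exempt.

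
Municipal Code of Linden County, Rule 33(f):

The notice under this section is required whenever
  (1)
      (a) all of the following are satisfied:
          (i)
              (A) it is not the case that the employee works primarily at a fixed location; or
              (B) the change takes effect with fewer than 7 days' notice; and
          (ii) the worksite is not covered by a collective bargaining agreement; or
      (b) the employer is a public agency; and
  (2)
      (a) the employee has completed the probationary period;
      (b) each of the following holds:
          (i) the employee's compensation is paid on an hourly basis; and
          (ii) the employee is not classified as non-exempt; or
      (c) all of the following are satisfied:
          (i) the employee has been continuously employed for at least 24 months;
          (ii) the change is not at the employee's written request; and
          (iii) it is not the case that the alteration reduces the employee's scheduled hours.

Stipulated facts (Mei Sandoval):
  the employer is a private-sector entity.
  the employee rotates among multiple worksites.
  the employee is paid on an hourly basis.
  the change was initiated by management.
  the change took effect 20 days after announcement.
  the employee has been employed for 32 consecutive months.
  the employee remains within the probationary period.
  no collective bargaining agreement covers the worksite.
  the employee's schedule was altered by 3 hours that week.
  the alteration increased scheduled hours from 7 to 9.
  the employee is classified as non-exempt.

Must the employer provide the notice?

(A) not (fixed location) — met.
(B) < 7 days' notice — not met.
(i) = T OR F = true.
(ii) no CBA — satisfied.
(a) = T AND T = true.
(b) public agency — not met.
(1): T OR F → true.
(a) past probation — not met.
(i) hourly-paid — satisfied.
(ii) not (non-exempt) — not satisfied.
(b): T AND F → false.
(i) tenure ≥ 24 mo. — holds.
(ii) not employee-requested — holds.
(iii) not (hours reduced) — met.
(c): T AND T AND T → true.
(2) = F OR F OR T = true.
Overall = T AND T = true.

Yes — required.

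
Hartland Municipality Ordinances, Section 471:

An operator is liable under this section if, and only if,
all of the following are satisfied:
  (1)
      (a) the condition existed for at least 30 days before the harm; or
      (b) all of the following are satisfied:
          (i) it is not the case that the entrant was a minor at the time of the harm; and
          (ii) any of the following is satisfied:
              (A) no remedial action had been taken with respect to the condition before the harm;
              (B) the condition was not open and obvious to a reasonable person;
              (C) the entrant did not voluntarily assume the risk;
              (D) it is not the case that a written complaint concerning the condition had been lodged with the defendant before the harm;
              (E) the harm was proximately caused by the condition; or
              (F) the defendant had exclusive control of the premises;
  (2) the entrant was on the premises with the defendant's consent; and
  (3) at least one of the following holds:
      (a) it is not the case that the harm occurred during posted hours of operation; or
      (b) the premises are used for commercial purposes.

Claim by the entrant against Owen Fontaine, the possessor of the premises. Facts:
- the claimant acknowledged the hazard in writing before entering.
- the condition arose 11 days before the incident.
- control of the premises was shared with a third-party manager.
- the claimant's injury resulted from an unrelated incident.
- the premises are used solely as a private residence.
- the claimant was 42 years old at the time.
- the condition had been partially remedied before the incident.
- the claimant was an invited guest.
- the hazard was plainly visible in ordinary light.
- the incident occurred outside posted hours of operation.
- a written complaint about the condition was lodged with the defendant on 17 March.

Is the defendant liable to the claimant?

No — not liable.

(a) condition ≥30 days old — not satisfied.
(i) not (entrant a minor) — holds.
(A) no remedial action — not satisfied.
(B) not open/obvious — not met.
(C) no assumed risk — fails.
(D) not (complaint lodged) — fails.
(E) proximate cause — not satisfied.
(F) exclusive control — not met.
(ii) = F OR F OR F OR F OR F OR F = false.
So (b) is not satisfied (T AND F).
(1) = F OR F = false.
(2) consent to enter — met.
(a) not (during posted hours) — satisfied.
(b) commercial use — fails.
(3): T OR F → true.
Overall = F AND T AND T = false.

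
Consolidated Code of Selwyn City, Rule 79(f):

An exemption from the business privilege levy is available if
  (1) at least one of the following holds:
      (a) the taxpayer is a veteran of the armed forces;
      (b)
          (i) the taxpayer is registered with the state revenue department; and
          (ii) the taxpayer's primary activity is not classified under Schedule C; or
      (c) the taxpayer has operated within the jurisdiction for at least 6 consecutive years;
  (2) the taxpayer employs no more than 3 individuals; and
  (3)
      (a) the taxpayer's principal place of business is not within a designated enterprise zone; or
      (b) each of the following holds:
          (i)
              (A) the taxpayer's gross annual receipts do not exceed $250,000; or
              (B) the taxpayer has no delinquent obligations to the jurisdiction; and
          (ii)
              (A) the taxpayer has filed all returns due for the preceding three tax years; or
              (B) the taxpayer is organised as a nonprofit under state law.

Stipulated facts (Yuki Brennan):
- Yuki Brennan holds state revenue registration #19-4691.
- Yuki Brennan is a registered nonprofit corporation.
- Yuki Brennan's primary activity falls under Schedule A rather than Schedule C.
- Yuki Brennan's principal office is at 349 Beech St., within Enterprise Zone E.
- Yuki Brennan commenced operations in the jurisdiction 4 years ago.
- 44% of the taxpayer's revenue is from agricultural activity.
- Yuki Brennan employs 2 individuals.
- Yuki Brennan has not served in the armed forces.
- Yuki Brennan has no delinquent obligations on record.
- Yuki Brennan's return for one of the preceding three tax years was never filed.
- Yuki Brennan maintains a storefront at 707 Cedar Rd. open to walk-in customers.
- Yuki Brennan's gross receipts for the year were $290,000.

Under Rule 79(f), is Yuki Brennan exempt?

Yes — exempt.

(a) veteran — not met.
(i) state-registered — holds.
(ii) not (Schedule C activity) — met.
(b): T AND T → true.
(c) ≥ 6 yrs in jurisdiction — not satisfied.
(1): F OR T OR F → true.
(2) ≤ 3 employees — satisfied.
(a) not (in enterprise zone) — not met.
(A) receipts ≤ $250,000 — fails.
(B) no delinquency — met.
(i): F OR T → true.
(A) returns current — not satisfied.
(B) nonprofit — holds.
(ii) = F OR T = true.
(b) = T AND T = true.
(3): F OR T → true.
Overall = T AND T AND T = true.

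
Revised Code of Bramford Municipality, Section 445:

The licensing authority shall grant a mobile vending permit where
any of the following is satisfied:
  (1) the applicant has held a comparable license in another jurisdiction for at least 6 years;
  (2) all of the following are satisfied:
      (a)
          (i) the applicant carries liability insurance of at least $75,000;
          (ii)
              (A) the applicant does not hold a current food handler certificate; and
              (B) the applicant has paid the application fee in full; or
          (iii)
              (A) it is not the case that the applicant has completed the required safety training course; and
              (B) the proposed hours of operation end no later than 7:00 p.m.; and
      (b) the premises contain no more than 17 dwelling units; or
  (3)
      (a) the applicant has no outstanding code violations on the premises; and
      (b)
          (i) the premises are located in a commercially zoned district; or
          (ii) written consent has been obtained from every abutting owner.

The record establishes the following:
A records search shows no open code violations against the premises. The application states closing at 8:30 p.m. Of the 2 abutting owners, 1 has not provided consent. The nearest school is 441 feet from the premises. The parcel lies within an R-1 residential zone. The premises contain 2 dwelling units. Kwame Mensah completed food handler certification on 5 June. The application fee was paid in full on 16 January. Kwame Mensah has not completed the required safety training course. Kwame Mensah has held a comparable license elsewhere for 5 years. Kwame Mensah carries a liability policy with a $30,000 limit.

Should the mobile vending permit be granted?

No — denied.

(1) prior license ≥ 6 yr — fails.
(i) insurance ≥ $75,000 — not satisfied.
(A) not (food handler cert.) — fails.
(B) fee paid — met.
So (ii) is not satisfied (F AND T).
(A) not (safety training) — holds.
(B) closes by 7 p.m. — fails.
(iii) = T AND F = false.
So (a) is not satisfied (F OR F OR F).
(b) ≤ 17 units — satisfied.
(2): F AND T → false.
(a) no code violations — holds.
(i) commercially zoned — fails.
(ii) all abutters consent — fails.
(b) = F OR F = false.
(3) = T AND F = false.
Overall = F OR F OR F = false.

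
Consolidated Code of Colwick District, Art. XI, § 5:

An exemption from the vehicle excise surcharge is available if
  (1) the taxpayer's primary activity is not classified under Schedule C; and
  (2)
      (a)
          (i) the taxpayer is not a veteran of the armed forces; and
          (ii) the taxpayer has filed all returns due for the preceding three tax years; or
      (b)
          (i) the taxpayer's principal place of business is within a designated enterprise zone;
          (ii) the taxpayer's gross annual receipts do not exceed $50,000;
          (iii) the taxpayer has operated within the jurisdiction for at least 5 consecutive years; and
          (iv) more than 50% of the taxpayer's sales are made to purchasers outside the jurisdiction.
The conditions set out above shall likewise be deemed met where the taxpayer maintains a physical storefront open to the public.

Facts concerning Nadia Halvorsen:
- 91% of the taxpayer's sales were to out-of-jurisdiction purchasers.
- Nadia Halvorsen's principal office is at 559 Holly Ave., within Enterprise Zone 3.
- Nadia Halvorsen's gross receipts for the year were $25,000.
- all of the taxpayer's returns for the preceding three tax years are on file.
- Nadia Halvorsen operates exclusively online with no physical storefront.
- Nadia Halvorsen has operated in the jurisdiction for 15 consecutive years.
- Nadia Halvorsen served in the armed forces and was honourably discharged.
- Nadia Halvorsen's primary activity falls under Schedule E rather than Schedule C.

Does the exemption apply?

(1) not (Schedule C activity) — holds.
(i) not (veteran) — not met.
(ii) returns current — satisfied.
So (a) is not satisfied (F AND T).
(i) in enterprise zone — satisfied.
(ii) receipts ≤ $50,000 — satisfied.
(iii) ≥ 5 yrs in jurisdiction — satisfied.
(iv) >50% out-of-jur. sales — met.
So (b) is satisfied (T AND T AND T AND T).
So (2) is satisfied (F OR T).
So Overall is satisfied (T AND T).
Exception (has storefront) — not satisfied.
Result: main true OR exception false → true.

Yes — exempt.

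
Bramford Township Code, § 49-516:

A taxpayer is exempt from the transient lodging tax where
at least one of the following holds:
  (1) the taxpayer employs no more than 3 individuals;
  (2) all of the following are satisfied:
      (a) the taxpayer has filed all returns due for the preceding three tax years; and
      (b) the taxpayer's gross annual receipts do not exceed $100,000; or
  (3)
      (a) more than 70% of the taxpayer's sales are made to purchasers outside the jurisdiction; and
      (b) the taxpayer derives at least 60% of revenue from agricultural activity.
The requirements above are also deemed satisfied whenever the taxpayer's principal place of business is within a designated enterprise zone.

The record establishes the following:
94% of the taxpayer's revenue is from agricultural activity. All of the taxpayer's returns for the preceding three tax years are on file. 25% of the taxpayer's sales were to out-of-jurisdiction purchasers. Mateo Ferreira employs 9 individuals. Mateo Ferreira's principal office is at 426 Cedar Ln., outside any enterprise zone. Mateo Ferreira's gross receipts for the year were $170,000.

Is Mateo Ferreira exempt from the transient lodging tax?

(1) ≤ 3 employees — fails.
(a) returns current — met.
(b) receipts ≤ $100,000 — not satisfied.
(2): T AND F → false.
(a) >70% out-of-jur. sales — not met.
(b) ≥60% agricultural — holds.
(3) = F AND T = false.
Overall = F OR F OR F = false.
Exception (in enterprise zone) — not satisfied.
Result: main false OR exception false → false.

No — not exempt.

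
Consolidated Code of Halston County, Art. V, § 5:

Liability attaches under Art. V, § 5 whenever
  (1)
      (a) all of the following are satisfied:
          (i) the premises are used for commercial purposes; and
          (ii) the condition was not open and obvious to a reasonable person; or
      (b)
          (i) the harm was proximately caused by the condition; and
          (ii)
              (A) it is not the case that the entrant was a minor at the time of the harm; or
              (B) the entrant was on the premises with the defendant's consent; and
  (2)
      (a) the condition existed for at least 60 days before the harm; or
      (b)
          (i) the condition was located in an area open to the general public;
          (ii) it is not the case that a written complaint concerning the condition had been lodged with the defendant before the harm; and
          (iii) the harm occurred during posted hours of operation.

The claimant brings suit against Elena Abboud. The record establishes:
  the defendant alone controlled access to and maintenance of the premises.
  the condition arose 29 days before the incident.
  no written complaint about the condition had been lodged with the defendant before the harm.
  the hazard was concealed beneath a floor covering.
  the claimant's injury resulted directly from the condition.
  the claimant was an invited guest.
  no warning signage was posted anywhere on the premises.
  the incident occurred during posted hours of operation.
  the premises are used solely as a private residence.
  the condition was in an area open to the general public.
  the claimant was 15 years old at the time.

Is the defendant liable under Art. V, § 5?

(i) commercial use — not satisfied.
(ii) not open/obvious — met.
(a): F AND T → false.
(i) proximate cause — satisfied.
(A) not (entrant a minor) — not satisfied.
(B) consent to enter — met.
(ii): F OR T → true.
(b) = T AND T = true.
(1) = F OR T = true.
(a) condition ≥60 days old — not satisfied.
(i) public area — satisfied.
(ii) not (complaint lodged) — met.
(iii) during posted hours — holds.
So (b) is satisfied (T AND T AND T).
So (2) is satisfied (F OR T).
Overall: T AND T → true.

Yes — liable.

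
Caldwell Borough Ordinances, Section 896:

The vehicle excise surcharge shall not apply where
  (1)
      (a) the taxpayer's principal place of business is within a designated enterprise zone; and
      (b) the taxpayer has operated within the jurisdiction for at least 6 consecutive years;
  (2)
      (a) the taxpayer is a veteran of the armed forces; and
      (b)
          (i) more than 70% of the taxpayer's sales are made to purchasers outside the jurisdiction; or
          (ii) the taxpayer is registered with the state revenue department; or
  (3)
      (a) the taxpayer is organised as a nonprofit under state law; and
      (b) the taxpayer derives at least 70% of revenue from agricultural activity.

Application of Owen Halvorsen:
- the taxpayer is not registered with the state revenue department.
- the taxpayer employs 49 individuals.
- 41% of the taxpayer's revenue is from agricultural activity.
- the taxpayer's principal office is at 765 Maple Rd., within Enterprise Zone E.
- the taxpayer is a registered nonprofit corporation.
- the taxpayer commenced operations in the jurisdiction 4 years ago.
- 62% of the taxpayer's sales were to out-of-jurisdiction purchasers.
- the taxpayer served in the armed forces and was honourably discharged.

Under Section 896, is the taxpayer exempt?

(a) in enterprise zone — satisfied.
(b) ≥ 6 yrs in jurisdiction — not met.
(1) = T AND F = false.
(a) veteran — holds.
(i) >70% out-of-jur. sales — not met.
(ii) state-registered — not satisfied.
(b) = F OR F = false.
So (2) is not satisfied (T AND F).
(a) nonprofit — satisfied.
(b) ≥70% agricultural — not met.
(3): T AND F → false.
Overall = F OR F OR F = false.

No — not exempt.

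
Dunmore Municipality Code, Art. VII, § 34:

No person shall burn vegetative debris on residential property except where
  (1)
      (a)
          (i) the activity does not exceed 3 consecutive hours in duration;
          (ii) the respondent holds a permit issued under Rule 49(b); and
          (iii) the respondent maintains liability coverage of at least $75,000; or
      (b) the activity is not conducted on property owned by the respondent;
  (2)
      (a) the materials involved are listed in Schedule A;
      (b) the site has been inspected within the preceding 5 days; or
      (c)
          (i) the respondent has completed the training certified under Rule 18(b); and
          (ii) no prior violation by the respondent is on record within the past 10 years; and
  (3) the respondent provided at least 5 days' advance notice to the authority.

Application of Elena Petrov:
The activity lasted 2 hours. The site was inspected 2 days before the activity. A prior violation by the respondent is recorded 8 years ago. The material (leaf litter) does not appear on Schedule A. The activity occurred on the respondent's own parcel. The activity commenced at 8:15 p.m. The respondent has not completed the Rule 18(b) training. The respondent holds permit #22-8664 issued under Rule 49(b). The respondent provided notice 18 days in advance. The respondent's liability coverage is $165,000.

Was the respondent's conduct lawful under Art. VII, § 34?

Yes — lawful.

(i) ≤ 3 hrs duration — holds.
(ii) holds permit — satisfied.
(iii) coverage ≥ $75,000 — holds.
So (a) is satisfied (T AND T AND T).
(b) not (own property) — not satisfied.
(1) = T OR F = true.
(a) Schedule A material — fails.
(b) site inspected — satisfied.
(i) training certified — not met.
(ii) no prior violation — fails.
(c) = F AND F = false.
(2) = F OR T OR F = true.
(3) ≥5 days' notice — met.
Overall: T AND T AND T → true.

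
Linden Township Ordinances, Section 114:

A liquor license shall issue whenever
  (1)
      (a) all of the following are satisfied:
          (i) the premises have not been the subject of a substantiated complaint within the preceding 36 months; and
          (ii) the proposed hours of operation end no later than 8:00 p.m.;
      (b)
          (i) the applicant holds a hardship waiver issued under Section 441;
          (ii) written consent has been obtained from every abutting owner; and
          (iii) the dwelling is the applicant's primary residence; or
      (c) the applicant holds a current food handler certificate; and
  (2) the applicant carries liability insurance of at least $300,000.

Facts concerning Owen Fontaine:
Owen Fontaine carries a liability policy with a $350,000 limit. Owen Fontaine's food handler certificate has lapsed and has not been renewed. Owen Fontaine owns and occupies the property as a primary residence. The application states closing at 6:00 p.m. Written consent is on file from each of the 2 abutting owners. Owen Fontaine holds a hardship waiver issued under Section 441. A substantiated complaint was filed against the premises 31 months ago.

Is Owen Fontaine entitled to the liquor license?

(i) no complaint in 36 mo. — not met.
(ii) closes by 8 p.m. — holds.
So (a) is not satisfied (F AND T).
(i) hardship waiver — satisfied.
(ii) all abutters consent — satisfied.
(iii) primary residence — satisfied.
(b) = T AND T AND T = true.
(c) food handler cert. — not satisfied.
(1): F OR T OR F → true.
(2) insurance ≥ $300,000 — holds.
Overall = T AND T = true.

Yes — granted.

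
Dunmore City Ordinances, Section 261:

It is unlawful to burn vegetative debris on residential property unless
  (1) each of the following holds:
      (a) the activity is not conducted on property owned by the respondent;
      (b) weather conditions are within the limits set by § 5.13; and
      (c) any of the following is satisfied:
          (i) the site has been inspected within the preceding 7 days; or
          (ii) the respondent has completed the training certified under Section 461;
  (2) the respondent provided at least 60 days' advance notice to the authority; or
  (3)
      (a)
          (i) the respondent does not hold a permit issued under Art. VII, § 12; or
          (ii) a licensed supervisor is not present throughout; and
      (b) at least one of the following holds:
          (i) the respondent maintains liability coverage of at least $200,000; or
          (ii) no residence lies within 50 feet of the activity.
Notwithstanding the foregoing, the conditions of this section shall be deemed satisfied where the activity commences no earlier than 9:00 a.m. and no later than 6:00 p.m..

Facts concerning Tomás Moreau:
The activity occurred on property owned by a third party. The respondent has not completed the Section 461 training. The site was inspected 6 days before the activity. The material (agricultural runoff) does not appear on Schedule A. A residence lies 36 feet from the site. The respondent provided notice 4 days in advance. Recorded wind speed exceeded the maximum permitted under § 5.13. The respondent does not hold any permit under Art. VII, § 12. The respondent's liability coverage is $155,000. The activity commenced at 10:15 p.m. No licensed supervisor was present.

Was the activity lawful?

No — unlawful.

(a) not (own property) — satisfied.
(b) weather ok — not satisfied.
(i) site inspected — met.
(ii) training certified — not satisfied.
(c) = T OR F = true.
So (1) is not satisfied (T AND F AND T).
(2) ≥60 days' notice — not satisfied.
(i) not (holds permit) — holds.
(ii) not (supervisor present) — satisfied.
(a) = T OR T = true.
(i) coverage ≥ $200,000 — not satisfied.
(ii) no residence in 50 ft — fails.
(b): F OR F → false.
(3): T AND F → false.
Overall: F OR F OR F → false.
Exception (start within hours) — not satisfied.
Result: main false OR exception false → false.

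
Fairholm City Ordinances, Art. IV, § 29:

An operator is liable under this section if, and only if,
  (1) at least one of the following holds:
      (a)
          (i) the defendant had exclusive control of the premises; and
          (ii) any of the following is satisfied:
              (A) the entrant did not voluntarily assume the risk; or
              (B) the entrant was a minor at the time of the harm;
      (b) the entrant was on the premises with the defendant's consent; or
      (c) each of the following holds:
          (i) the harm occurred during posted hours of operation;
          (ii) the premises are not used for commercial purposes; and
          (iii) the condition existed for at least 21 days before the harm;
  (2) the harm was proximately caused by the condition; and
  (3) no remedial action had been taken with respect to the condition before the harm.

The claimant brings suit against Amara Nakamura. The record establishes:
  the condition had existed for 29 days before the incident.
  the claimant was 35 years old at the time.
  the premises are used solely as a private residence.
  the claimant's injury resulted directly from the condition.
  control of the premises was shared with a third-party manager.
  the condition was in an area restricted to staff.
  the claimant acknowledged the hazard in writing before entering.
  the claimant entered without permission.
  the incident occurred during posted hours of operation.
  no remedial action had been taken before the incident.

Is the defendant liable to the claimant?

Yes — liable.

(i) exclusive control — fails.
(A) no assumed risk — not satisfied.
(B) entrant a minor — not satisfied.
(ii) = F OR F = false.
So (a) is not satisfied (F AND F).
(b) consent to enter — not met.
(i) during posted hours — holds.
(ii) not (commercial use) — met.
(iii) condition ≥21 days old — met.
So (c) is satisfied (T AND T AND T).
So (1) is satisfied (F OR F OR T).
(2) proximate cause — holds.
(3) no remedial action — satisfied.
So Overall is satisfied (T AND T AND T).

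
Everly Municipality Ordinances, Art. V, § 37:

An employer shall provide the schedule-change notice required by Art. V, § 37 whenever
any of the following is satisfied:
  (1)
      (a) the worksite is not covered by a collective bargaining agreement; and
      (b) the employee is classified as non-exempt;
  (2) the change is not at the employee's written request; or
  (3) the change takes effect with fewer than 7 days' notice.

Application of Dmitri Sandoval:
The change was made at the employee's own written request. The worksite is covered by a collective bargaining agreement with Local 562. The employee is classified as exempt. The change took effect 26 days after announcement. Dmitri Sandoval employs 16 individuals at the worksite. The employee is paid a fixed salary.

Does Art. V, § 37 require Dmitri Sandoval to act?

(a) no CBA — not met.
(b) non-exempt — not met.
(1): F AND F → false.
(2) not employee-requested — fails.
(3) < 7 days' notice — not met.
So Overall is not satisfied (F OR F OR F).

No — not required.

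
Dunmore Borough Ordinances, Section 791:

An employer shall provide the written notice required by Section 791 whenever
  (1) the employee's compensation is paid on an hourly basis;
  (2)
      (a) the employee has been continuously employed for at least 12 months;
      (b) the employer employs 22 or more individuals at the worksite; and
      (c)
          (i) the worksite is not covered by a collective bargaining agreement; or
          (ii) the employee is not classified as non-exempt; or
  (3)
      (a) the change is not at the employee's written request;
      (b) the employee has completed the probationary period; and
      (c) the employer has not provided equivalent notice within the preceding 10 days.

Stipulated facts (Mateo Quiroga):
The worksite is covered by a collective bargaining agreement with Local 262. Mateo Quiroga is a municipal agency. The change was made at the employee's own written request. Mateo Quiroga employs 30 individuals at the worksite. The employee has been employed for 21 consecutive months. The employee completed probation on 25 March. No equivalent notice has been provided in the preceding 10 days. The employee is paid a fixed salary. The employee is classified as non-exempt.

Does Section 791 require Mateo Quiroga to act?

(1) hourly-paid — not met.
(a) tenure ≥ 12 mo. — met.
(b) ≥ 22 at site — satisfied.
(i) no CBA — fails.
(ii) not (non-exempt) — not satisfied.
(c): F OR F → false.
So (2) is not satisfied (T AND T AND F).
(a) not employee-requested — not met.
(b) past probation — satisfied.
(c) no recent notice — holds.
(3): F AND T AND T → false.
So Overall is not satisfied (F OR F OR F).

No — not required.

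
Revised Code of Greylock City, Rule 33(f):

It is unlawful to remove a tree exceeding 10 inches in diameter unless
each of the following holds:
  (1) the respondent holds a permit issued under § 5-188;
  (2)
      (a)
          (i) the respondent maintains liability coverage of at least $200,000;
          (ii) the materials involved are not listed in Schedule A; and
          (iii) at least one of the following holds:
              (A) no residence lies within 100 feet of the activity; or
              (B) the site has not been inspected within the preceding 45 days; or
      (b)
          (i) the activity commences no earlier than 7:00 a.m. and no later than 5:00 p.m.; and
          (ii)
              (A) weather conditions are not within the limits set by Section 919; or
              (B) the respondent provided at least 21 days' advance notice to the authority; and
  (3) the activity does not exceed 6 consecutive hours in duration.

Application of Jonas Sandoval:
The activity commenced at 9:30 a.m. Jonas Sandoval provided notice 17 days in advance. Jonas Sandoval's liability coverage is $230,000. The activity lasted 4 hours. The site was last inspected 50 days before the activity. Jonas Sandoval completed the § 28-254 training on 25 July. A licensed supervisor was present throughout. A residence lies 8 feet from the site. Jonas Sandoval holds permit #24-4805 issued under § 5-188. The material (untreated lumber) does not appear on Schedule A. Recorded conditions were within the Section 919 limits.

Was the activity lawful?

(1) holds permit — holds.
(i) coverage ≥ $200,000 — satisfied.
(ii) not (Schedule A material) — met.
(A) no residence in 100 ft — not met.
(B) not (site inspected) — satisfied.
So (iii) is satisfied (F OR T).
(a): T AND T AND T → true.
(i) start within hours — satisfied.
(A) not (weather ok) — not met.
(B) ≥21 days' notice — not met.
So (ii) is not satisfied (F OR F).
(b) = T AND F = false.
(2): T OR F → true.
(3) ≤ 6 hrs duration — holds.
Overall = T AND T AND T = true.

Yes — lawful.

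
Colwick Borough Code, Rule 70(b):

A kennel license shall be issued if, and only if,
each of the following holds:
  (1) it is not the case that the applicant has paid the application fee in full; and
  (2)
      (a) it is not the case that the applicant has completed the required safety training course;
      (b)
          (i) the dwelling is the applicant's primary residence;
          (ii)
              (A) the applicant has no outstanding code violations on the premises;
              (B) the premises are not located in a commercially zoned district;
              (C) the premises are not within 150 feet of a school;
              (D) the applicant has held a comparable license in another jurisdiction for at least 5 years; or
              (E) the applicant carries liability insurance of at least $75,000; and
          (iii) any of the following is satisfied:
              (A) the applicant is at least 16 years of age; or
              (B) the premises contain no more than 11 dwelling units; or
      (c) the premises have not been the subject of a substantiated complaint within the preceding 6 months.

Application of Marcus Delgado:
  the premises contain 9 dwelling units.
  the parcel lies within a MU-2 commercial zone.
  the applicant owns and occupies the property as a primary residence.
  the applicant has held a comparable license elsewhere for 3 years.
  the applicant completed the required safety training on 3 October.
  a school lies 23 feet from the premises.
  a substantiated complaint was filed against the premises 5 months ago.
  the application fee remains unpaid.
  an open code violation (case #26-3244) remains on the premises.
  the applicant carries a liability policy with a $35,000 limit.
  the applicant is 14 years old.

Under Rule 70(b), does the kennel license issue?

(1) not (fee paid) — met.
(a) not (safety training) — fails.
(i) primary residence — satisfied.
(A) no code violations — not met.
(B) not (commercially zoned) — fails.
(C) ≥150 ft from school — not satisfied.
(D) prior license ≥ 5 yr — not met.
(E) insurance ≥ $75,000 — not satisfied.
(ii): F OR F OR F OR F OR F → false.
(A) age ≥ 16 — not met.
(B) ≤ 11 units — holds.
(iii): F OR T → true.
(b): T AND F AND T → false.
(c) no complaint in 6 mo. — fails.
So (2) is not satisfied (F OR F OR F).
Overall = T AND F = false.

No — denied.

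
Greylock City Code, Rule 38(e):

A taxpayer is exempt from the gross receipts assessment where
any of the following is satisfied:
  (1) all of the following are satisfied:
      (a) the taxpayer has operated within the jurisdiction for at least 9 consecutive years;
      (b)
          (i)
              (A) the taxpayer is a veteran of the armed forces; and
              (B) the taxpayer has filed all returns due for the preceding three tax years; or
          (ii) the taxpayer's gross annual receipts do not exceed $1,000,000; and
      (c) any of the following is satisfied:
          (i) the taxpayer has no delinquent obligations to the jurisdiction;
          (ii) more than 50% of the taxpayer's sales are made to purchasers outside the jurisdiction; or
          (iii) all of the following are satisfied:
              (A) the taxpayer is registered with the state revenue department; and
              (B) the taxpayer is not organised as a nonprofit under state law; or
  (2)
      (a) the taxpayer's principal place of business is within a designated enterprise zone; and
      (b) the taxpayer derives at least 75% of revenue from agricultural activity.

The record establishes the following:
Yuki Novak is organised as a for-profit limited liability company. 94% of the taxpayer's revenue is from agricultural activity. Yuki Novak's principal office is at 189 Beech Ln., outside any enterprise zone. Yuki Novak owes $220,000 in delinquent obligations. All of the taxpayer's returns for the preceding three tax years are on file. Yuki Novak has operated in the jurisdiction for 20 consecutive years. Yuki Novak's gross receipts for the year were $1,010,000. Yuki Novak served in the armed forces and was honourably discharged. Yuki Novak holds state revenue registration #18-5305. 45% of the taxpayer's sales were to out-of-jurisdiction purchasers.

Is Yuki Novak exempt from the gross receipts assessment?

(a) ≥ 9 yrs in jurisdiction — satisfied.
(A) veteran — satisfied.
(B) returns current — met.
(i): T AND T → true.
(ii) receipts ≤ $1,000,000 — fails.
(b) = T OR F = true.
(i) no delinquency — fails.
(ii) >50% out-of-jur. sales — fails.
(A) state-registered — holds.
(B) not (nonprofit) — met.
So (iii) is satisfied (T AND T).
(c): F OR F OR T → true.
(1) = T AND T AND T = true.
(a) in enterprise zone — fails.
(b) ≥75% agricultural — met.
(2): F AND T → false.
So Overall is satisfied (T OR F).

Yes — exempt.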